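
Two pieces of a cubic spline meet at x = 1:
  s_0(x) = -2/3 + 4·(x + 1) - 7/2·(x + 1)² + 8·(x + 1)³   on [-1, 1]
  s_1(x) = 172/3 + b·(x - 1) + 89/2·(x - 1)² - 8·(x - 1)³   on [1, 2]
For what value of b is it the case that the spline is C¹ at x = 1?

s_0'(x) = 4 - 7·(x + 1) + 24·(x + 1)², so s_0'(1) = 86. On the right, s_1'(1) = b, so b = 86.

86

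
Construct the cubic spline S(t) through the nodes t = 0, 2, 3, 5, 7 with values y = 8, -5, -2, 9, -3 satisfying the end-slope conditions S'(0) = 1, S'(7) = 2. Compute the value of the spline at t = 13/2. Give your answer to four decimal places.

-1.9365

With σ_i denoting the second derivative at x_i, h_i = 2, 1, 2, 2, and Δ_i = (y_(i+1) − y_i)/h_i = -13/2, 3, 11/2, -6:
  2·σ_0 + 6·σ_1 + 1·σ_2 = 6(Δ_1 - Δ_0) = 57
  1·σ_1 + 6·σ_2 + 2·σ_3 = 6(Δ_2 - Δ_1) = 15
  2·σ_2 + 8·σ_3 + 2·σ_4 = 6(Δ_3 - Δ_2) = -69
Clamped end conditions give two more equations: 2h_0·σ_0 + h_0·σ_1 = 6(Δ_0 - S'(0)) = -45 and h_3·σ_3 + 2h_3·σ_4 = 6(S'(7) - Δ_3) = 48.
Solving: σ_0 = -4565/244, σ_1 = 910/61, σ_2 = 599/122, σ_3 = -896/61, σ_4 = 1180/61.
On [5, 7], S(t) = 9 - 162/61·(t - 5) - 448/61·(t - 5)² + 173/61·(t - 5)³.
With (t - 5) = 3/2: S(13/2) = -945/488.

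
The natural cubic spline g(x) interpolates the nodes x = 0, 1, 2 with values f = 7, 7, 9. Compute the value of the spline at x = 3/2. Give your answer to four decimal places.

7.8125

Write M_i for g''(x_i). With h_i = 1, 1 and divided differences Δ_i = 0, 2, the continuity of g' gives the tridiagonal system
  1·M_0 + 4·M_1 + 1·M_2 = 6(Δ_1 - Δ_0) = 12
Natural end conditions: M_0 = M_2 = 0.
Hence M_0 = 0, M_1 = 3, M_2 = 0.
On [1, 2], g(x) = 7 + 1·(x - 1) + 3/2·(x - 1)² - 1/2·(x - 1)³.
With (x - 1) = 1/2: g(3/2) = 125/16.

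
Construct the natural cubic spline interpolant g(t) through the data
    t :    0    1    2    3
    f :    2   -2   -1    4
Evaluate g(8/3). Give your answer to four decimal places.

With m_i denoting the second derivative at x_i, h_i = 1, 1, 1, and Δ_i = (y_(i+1) − y_i)/h_i = -4, 1, 5:
  1·m_0 + 4·m_1 + 1·m_2 = 6(Δ_1 - Δ_0) = 30
  1·m_1 + 4·m_2 + 1·m_3 = 6(Δ_2 - Δ_1) = 24
Natural end conditions: m_0 = m_3 = 0.
Forward elimination and back-substitution give m_0 = 0, m_1 = 32/5, m_2 = 22/5, m_3 = 0.
On [2, 3], g(t) = -1 + 53/15·(t - 2) + 11/5·(t - 2)² - 11/15·(t - 2)³.
With (t - 2) = 2/3: g(8/3) = 857/405.

2.1160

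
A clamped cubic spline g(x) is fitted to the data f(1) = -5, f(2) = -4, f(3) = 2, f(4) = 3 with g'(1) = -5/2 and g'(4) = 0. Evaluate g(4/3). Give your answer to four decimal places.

Let m_i = g''(x_i). Step sizes h_i = 1, 1, 1; slopes of the chords Δ_i = (y_(i+1) - y_i)/h_i = 1, 6, 1.
  1·m_0 + 4·m_1 + 1·m_2 = 6(Δ_1 - Δ_0) = 30
  1·m_1 + 4·m_2 + 1·m_3 = 6(Δ_2 - Δ_1) = -30
Clamped end conditions give two more equations: 2h_0·m_0 + h_0·m_1 = 6(Δ_0 - g'(1)) = 21 and h_2·m_2 + 2h_2·m_3 = 6(g'(4) - Δ_2) = -6.
Solving the tridiagonal system: m_0 = 94/15, m_1 = 127/15, m_2 = -152/15, m_3 = 31/15.
On [1, 2], g(x) = -5 - 5/2·(x - 1) + 47/15·(x - 1)² + 11/30·(x - 1)³.
With (x - 1) = 1/3: g(4/3) = -2216/405.

-5.4716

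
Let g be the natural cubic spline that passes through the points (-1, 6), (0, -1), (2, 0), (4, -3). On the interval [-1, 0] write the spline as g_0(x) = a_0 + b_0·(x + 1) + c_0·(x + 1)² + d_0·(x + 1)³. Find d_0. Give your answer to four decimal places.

1.4545

Put σ_i = g'' at the i-th knot. Here h = (1, 2, 2) and Δ = (-7, 1/2, -3/2), so the interior equations h_(i-1)·σ_(i-1) + 2(h_(i-1)+h_i)·σ_i + h_i·σ_(i+1) = 6(Δ_i − Δ_(i-1)) read
  1·σ_0 + 6·σ_1 + 2·σ_2 = 6(Δ_1 - Δ_0) = 45
  2·σ_1 + 8·σ_2 + 2·σ_3 = 6(Δ_2 - Δ_1) = -12
Natural end conditions: σ_0 = σ_3 = 0.
Solving: σ_0 = 0, σ_1 = 96/11, σ_2 = -81/22, σ_3 = 0.
On [-1, 0], with g_0(x) = a_0 + b_0·(x + 1) + c_0·(x + 1)² + d_0·(x + 1)³: c_0 = σ_0/2 = 0, d_0 = (σ_1 - σ_0)/(6h_0) = 16/11, b_0 = Δ_0 - h_0(2σ_0 + σ_1)/6 = -93/11.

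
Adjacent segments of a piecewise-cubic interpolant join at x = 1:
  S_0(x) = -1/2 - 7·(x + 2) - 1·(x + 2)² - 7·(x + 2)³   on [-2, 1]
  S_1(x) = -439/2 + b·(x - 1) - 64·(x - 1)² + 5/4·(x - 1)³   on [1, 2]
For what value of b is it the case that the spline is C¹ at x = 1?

S_0'(x) = -7 - 2·(x + 2) - 21·(x + 2)², so S_0'(1) = -202. On the right, S_1'(1) = b, so b = -202.

-202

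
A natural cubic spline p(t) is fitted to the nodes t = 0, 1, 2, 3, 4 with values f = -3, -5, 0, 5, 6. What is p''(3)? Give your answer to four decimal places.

-5.6786

Let M_i = p''(x_i). Step sizes h_i = 1, 1, 1, 1; slopes of the chords Δ_i = (y_(i+1) - y_i)/h_i = -2, 5, 5, 1.
  1·M_0 + 4·M_1 + 1·M_2 = 6(Δ_1 - Δ_0) = 42
  1·M_1 + 4·M_2 + 1·M_3 = 6(Δ_2 - Δ_1) = 0
  1·M_2 + 4·M_3 + 1·M_4 = 6(Δ_3 - Δ_2) = -24
Natural end conditions: M_0 = M_4 = 0.
Hence M_0 = 0, M_1 = 303/28, M_2 = -9/7, M_3 = -159/28, M_4 = 0.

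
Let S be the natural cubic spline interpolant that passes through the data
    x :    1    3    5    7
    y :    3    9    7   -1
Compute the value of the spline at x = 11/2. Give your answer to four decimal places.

5.3500

With M_i denoting the second derivative at x_i, h_i = 2, 2, 2, and Δ_i = (y_(i+1) − y_i)/h_i = 3, -1, -4:
  2·M_0 + 8·M_1 + 2·M_2 = 6(Δ_1 - Δ_0) = -24
  2·M_1 + 8·M_2 + 2·M_3 = 6(Δ_2 - Δ_1) = -18
Natural end conditions: M_0 = M_3 = 0.
Forward elimination and back-substitution give M_0 = 0, M_1 = -13/5, M_2 = -8/5, M_3 = 0.
On [5, 7], S(x) = 7 - 44/15·(x - 5) - 4/5·(x - 5)² + 2/15·(x - 5)³.
With (x - 5) = 1/2: S(11/2) = 107/20.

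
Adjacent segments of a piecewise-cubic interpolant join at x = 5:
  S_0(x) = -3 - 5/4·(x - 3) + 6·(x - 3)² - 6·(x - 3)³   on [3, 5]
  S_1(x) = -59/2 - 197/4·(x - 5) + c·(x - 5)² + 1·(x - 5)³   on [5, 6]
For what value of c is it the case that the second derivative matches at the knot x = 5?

S_0''(x) = 12 - 36·(x - 3), so S_0''(5) = -60. On the right, S_1''(5) = 2c, so c = -30.

-30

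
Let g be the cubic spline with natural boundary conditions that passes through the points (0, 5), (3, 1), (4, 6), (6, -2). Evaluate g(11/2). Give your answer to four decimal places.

Let M_i = g''(x_i). Step sizes h_i = 3, 1, 2; slopes of the chords Δ_i = (y_(i+1) - y_i)/h_i = -4/3, 5, -4.
  3·M_0 + 8·M_1 + 1·M_2 = 6(Δ_1 - Δ_0) = 38
  1·M_1 + 6·M_2 + 2·M_3 = 6(Δ_2 - Δ_1) = -54
Natural end conditions: M_0 = M_3 = 0.
Solving: M_0 = 0, M_1 = 6, M_2 = -10, M_3 = 0.
On [4, 6], g(x) = 6 + 8/3·(x - 4) - 5·(x - 4)² + 5/6·(x - 4)³.
With (x - 4) = 3/2: g(11/2) = 25/16.

1.5625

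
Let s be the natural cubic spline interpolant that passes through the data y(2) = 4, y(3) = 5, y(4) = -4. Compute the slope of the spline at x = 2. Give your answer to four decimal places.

With m_i denoting the second derivative at x_i, h_i = 1, 1, and Δ_i = (y_(i+1) − y_i)/h_i = 1, -9:
  1·m_0 + 4·m_1 + 1·m_2 = 6(Δ_1 - Δ_0) = -60
Natural end conditions: m_0 = m_2 = 0.
Solving: m_0 = 0, m_1 = -15, m_2 = 0.
On [2, 3], s'(x) = b_0 + 2c_0·(x - 2) + 3d_0·(x - 2)² with b_0 = Δ_0 - h_0(2m_0 + m_1)/6 = 7/2, c_0 = m_0/2 = 0, d_0 = (m_1 - m_0)/(6h_0) = -5/2. So s'(2) = 7/2.

3.5000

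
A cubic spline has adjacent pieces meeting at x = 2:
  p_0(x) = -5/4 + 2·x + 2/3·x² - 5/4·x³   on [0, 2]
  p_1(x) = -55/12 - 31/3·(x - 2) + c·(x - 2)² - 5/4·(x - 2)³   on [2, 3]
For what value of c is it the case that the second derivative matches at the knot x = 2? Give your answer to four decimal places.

-6.8333

p_0''(x) = 4/3 - 15/2·x, so p_0''(2) = -41/3. On the right, p_1''(2) = 2c, so c = -41/6.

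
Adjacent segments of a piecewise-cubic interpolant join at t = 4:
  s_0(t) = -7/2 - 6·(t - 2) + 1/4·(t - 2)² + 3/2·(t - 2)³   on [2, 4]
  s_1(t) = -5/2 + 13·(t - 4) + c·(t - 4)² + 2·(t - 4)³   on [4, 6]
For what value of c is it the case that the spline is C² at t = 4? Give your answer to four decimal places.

9.2500

s_0''(t) = 1/2 + 9·(t - 2), so s_0''(4) = 37/2. On the right, s_1''(4) = 2c, so c = 37/4.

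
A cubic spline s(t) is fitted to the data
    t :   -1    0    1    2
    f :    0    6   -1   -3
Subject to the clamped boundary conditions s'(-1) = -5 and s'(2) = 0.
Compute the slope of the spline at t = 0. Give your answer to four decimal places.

With σ_i denoting the second derivative at x_i, h_i = 1, 1, 1, and Δ_i = (y_(i+1) − y_i)/h_i = 6, -7, -2:
  1·σ_0 + 4·σ_1 + 1·σ_2 = 6(Δ_1 - Δ_0) = -78
  1·σ_1 + 4·σ_2 + 1·σ_3 = 6(Δ_2 - Δ_1) = 30
Clamped end conditions give two more equations: 2h_0·σ_0 + h_0·σ_1 = 6(Δ_0 - s'(-1)) = 66 and h_2·σ_2 + 2h_2·σ_3 = 6(s'(2) - Δ_2) = 12.
Solving: σ_0 = 154/3, σ_1 = -110/3, σ_2 = 52/3, σ_3 = -8/3.
On [0, 1], s'(t) = b_1 + 2c_1·t + 3d_1·t² with b_1 = Δ_1 - h_1(2σ_1 + σ_2)/6 = 7/3, c_1 = σ_1/2 = -55/3, d_1 = (σ_2 - σ_1)/(6h_1) = 9. So s'(0) = 7/3.

2.3333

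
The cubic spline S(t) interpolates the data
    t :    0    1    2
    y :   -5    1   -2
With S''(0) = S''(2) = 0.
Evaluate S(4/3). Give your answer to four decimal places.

0.8333

Put M_i = S'' at the i-th knot. Here h = (1, 1) and Δ = (6, -3), so the interior equations h_(i-1)·M_(i-1) + 2(h_(i-1)+h_i)·M_i + h_i·M_(i+1) = 6(Δ_i − Δ_(i-1)) read
  1·M_0 + 4·M_1 + 1·M_2 = 6(Δ_1 - Δ_0) = -54
Natural end conditions: M_0 = M_2 = 0.
Forward elimination and back-substitution give M_0 = 0, M_1 = -27/2, M_2 = 0.
On [1, 2], S(t) = 1 + 3/2·(t - 1) - 27/4·(t - 1)² + 9/4·(t - 1)³.
With (t - 1) = 1/3: S(4/3) = 5/6.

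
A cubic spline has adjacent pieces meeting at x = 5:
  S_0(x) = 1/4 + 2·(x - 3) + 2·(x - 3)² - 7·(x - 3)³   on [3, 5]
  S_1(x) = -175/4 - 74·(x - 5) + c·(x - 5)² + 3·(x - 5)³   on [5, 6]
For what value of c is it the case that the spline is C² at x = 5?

-40

S_0''(x) = 4 - 42·(x - 3), so S_0''(5) = -80. On the right, S_1''(5) = 2c, so c = -40.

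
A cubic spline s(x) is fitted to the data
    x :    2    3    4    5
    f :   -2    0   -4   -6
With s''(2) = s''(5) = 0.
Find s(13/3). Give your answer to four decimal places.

-5.0123

Write M_i for s''(x_i). With h_i = 1, 1, 1 and divided differences Δ_i = 2, -4, -2, the continuity of s' gives the tridiagonal system
  1·M_0 + 4·M_1 + 1·M_2 = 6(Δ_1 - Δ_0) = -36
  1·M_1 + 4·M_2 + 1·M_3 = 6(Δ_2 - Δ_1) = 12
Natural end conditions: M_0 = M_3 = 0.
Forward elimination and back-substitution give M_0 = 0, M_1 = -52/5, M_2 = 28/5, M_3 = 0.
On [4, 5], s(x) = -4 - 58/15·(x - 4) + 14/5·(x - 4)² - 14/15·(x - 4)³.
With (x - 4) = 1/3: s(13/3) = -406/81.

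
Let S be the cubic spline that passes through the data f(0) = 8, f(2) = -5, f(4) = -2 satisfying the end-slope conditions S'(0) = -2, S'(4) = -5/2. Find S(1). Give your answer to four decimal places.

Let M_i = S''(x_i). Step sizes h_i = 2, 2; slopes of the chords Δ_i = (y_(i+1) - y_i)/h_i = -13/2, 3/2.
  2·M_0 + 8·M_1 + 2·M_2 = 6(Δ_1 - Δ_0) = 48
Clamped end conditions give two more equations: 2h_0·M_0 + h_0·M_1 = 6(Δ_0 - S'(0)) = -27 and h_1·M_1 + 2h_1·M_2 = 6(S'(4) - Δ_1) = -24.
Solving the tridiagonal system: M_0 = -103/8, M_1 = 49/4, M_2 = -97/8.
On [0, 2], S(x) = 8 - 2·x - 103/16·x² + 67/32·x³.
With x = 1: S(1) = 53/32.

1.6563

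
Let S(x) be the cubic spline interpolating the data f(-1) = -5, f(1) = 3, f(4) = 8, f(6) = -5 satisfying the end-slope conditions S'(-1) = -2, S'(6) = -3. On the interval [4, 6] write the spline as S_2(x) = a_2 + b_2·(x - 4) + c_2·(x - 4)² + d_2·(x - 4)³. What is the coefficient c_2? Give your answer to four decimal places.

-3.0521

Put M_i = S'' at the i-th knot. Here h = (2, 3, 2) and Δ = (4, 5/3, -13/2), so the interior equations h_(i-1)·M_(i-1) + 2(h_(i-1)+h_i)·M_i + h_i·M_(i+1) = 6(Δ_i − Δ_(i-1)) read
  2·M_0 + 10·M_1 + 3·M_2 = 6(Δ_1 - Δ_0) = -14
  3·M_1 + 10·M_2 + 2·M_3 = 6(Δ_2 - Δ_1) = -49
Clamped end conditions give two more equations: 2h_0·M_0 + h_0·M_1 = 6(Δ_0 - S'(-1)) = 36 and h_2·M_2 + 2h_2·M_3 = 6(S'(6) - Δ_2) = 21.
Forward elimination and back-substitution give M_0 = 937/96, M_1 = -73/48, M_2 = -293/48, M_3 = 797/96.
On [4, 6], with S_2(x) = a_2 + b_2·(x - 4) + c_2·(x - 4)² + d_2·(x - 4)³: c_2 = M_2/2 = -293/96, d_2 = (M_3 - M_2)/(6h_2) = 461/384, b_2 = Δ_2 - h_2(2M_2 + M_3)/6 = -499/96.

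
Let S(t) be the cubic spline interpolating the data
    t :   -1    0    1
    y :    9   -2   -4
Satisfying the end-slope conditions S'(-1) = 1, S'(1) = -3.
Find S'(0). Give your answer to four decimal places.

Let M_i = S''(x_i). Step sizes h_i = 1, 1; slopes of the chords Δ_i = (y_(i+1) - y_i)/h_i = -11, -2.
  1·M_0 + 4·M_1 + 1·M_2 = 6(Δ_1 - Δ_0) = 54
Clamped end conditions give two more equations: 2h_0·M_0 + h_0·M_1 = 6(Δ_0 - S'(-1)) = -72 and h_1·M_1 + 2h_1·M_2 = 6(S'(1) - Δ_1) = -6.
Hence M_0 = -103/2, M_1 = 31, M_2 = -37/2.
On [0, 1], S'(t) = b_1 + 2c_1·t + 3d_1·t² with b_1 = Δ_1 - h_1(2M_1 + M_2)/6 = -37/4, c_1 = M_1/2 = 31/2, d_1 = (M_2 - M_1)/(6h_1) = -33/4. So S'(0) = -37/4.

-9.2500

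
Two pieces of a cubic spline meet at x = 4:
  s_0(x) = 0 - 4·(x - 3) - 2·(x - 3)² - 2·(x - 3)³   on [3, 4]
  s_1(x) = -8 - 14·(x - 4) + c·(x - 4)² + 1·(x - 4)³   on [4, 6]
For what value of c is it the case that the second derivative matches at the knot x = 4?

-8

s_0''(x) = -4 - 12·(x - 3), so s_0''(4) = -16. On the right, s_1''(4) = 2c, so c = -8.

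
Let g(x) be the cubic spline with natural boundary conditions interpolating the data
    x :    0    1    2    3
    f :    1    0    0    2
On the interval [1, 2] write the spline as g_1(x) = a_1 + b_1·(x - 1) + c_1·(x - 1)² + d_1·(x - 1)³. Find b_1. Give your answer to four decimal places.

Write M_i for g''(x_i). With h_i = 1, 1, 1 and divided differences Δ_i = -1, 0, 2, the continuity of g' gives the tridiagonal system
  1·M_0 + 4·M_1 + 1·M_2 = 6(Δ_1 - Δ_0) = 6
  1·M_1 + 4·M_2 + 1·M_3 = 6(Δ_2 - Δ_1) = 12
Natural end conditions: M_0 = M_3 = 0.
Solving the tridiagonal system: M_0 = 0, M_1 = 4/5, M_2 = 14/5, M_3 = 0.
On [1, 2], with g_1(x) = a_1 + b_1·(x - 1) + c_1·(x - 1)² + d_1·(x - 1)³: c_1 = M_1/2 = 2/5, d_1 = (M_2 - M_1)/(6h_1) = 1/3, b_1 = Δ_1 - h_1(2M_1 + M_2)/6 = -11/15.

-0.7333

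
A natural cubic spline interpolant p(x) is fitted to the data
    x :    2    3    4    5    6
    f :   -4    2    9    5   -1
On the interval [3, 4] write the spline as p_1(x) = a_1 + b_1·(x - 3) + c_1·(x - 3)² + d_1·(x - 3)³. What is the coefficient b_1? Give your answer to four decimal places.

8.0357

With m_i denoting the second derivative at x_i, h_i = 1, 1, 1, 1, and Δ_i = (y_(i+1) − y_i)/h_i = 6, 7, -4, -6:
  1·m_0 + 4·m_1 + 1·m_2 = 6(Δ_1 - Δ_0) = 6
  1·m_1 + 4·m_2 + 1·m_3 = 6(Δ_2 - Δ_1) = -66
  1·m_2 + 4·m_3 + 1·m_4 = 6(Δ_3 - Δ_2) = -12
Natural end conditions: m_0 = m_4 = 0.
Forward elimination and back-substitution give m_0 = 0, m_1 = 171/28, m_2 = -129/7, m_3 = 45/28, m_4 = 0.
On [3, 4], with p_1(x) = a_1 + b_1·(x - 3) + c_1·(x - 3)² + d_1·(x - 3)³: c_1 = m_1/2 = 171/56, d_1 = (m_2 - m_1)/(6h_1) = -229/56, b_1 = Δ_1 - h_1(2m_1 + m_2)/6 = 225/28.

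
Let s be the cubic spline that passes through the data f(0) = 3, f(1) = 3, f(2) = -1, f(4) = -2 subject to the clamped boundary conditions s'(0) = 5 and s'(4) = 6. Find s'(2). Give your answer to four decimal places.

-4.1818

Put σ_i = s'' at the i-th knot. Here h = (1, 1, 2) and Δ = (0, -4, -1/2), so the interior equations h_(i-1)·σ_(i-1) + 2(h_(i-1)+h_i)·σ_i + h_i·σ_(i+1) = 6(Δ_i − Δ_(i-1)) read
  1·σ_0 + 4·σ_1 + 1·σ_2 = 6(Δ_1 - Δ_0) = -24
  1·σ_1 + 6·σ_2 + 2·σ_3 = 6(Δ_2 - Δ_1) = 21
Clamped end conditions give two more equations: 2h_0·σ_0 + h_0·σ_1 = 6(Δ_0 - s'(0)) = -30 and h_2·σ_2 + 2h_2·σ_3 = 6(s'(4) - Δ_2) = 39.
Solving the tridiagonal system: σ_0 = -299/22, σ_1 = -31/11, σ_2 = 19/22, σ_3 = 205/22.
On [2, 4], s'(t) = b_2 + 2c_2·(t - 2) + 3d_2·(t - 2)² with b_2 = Δ_2 - h_2(2σ_2 + σ_3)/6 = -46/11, c_2 = σ_2/2 = 19/44, d_2 = (σ_3 - σ_2)/(6h_2) = 31/44. So s'(2) = -46/11.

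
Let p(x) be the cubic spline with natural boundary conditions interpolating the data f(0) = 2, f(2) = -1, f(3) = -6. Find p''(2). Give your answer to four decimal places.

Let m_i = p''(x_i). Step sizes h_i = 2, 1; slopes of the chords Δ_i = (y_(i+1) - y_i)/h_i = -3/2, -5.
  2·m_0 + 6·m_1 + 1·m_2 = 6(Δ_1 - Δ_0) = -21
Natural end conditions: m_0 = m_2 = 0.
Solving: m_0 = 0, m_1 = -7/2, m_2 = 0.

-3.5000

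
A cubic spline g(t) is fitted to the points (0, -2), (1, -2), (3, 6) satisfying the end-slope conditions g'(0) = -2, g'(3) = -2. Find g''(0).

2

Let M_i = g''(x_i). Step sizes h_i = 1, 2; slopes of the chords Δ_i = (y_(i+1) - y_i)/h_i = 0, 4.
  1·M_0 + 6·M_1 + 2·M_2 = 6(Δ_1 - Δ_0) = 24
Clamped end conditions give two more equations: 2h_0·M_0 + h_0·M_1 = 6(Δ_0 - g'(0)) = 12 and h_1·M_1 + 2h_1·M_2 = 6(g'(3) - Δ_1) = -36.
Hence M_0 = 2, M_1 = 8, M_2 = -13.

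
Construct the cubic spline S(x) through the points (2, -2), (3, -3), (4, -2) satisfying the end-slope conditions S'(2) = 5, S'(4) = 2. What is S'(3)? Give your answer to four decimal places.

-1.7500

Let M_i = S''(x_i). Step sizes h_i = 1, 1; slopes of the chords Δ_i = (y_(i+1) - y_i)/h_i = -1, 1.
  1·M_0 + 4·M_1 + 1·M_2 = 6(Δ_1 - Δ_0) = 12
Clamped end conditions give two more equations: 2h_0·M_0 + h_0·M_1 = 6(Δ_0 - S'(2)) = -36 and h_1·M_1 + 2h_1·M_2 = 6(S'(4) - Δ_1) = 6.
Solving the tridiagonal system: M_0 = -45/2, M_1 = 9, M_2 = -3/2.
On [3, 4], S'(x) = b_1 + 2c_1·(x - 3) + 3d_1·(x - 3)² with b_1 = Δ_1 - h_1(2M_1 + M_2)/6 = -7/4, c_1 = M_1/2 = 9/2, d_1 = (M_2 - M_1)/(6h_1) = -7/4. So S'(3) = -7/4.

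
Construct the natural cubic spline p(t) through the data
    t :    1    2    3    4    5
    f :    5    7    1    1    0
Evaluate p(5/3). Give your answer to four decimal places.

7.2923

Put σ_i = p'' at the i-th knot. Here h = (1, 1, 1, 1) and Δ = (2, -6, 0, -1), so the interior equations h_(i-1)·σ_(i-1) + 2(h_(i-1)+h_i)·σ_i + h_i·σ_(i+1) = 6(Δ_i − Δ_(i-1)) read
  1·σ_0 + 4·σ_1 + 1·σ_2 = 6(Δ_1 - Δ_0) = -48
  1·σ_1 + 4·σ_2 + 1·σ_3 = 6(Δ_2 - Δ_1) = 36
  1·σ_2 + 4·σ_3 + 1·σ_4 = 6(Δ_3 - Δ_2) = -6
Natural end conditions: σ_0 = σ_4 = 0.
Solving: σ_0 = 0, σ_1 = -435/28, σ_2 = 99/7, σ_3 = -141/28, σ_4 = 0.
On [1, 2], p(t) = 5 + 257/56·(t - 1) + 0·(t - 1)² - 145/56·(t - 1)³.
With (t - 1) = 2/3: p(5/3) = 5513/756.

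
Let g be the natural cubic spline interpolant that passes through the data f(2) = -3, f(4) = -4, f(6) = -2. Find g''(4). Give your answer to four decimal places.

Let M_i = g''(x_i). Step sizes h_i = 2, 2; slopes of the chords Δ_i = (y_(i+1) - y_i)/h_i = -1/2, 1.
  2·M_0 + 8·M_1 + 2·M_2 = 6(Δ_1 - Δ_0) = 9
Natural end conditions: M_0 = M_2 = 0.
Solving the tridiagonal system: M_0 = 0, M_1 = 9/8, M_2 = 0.

1.1250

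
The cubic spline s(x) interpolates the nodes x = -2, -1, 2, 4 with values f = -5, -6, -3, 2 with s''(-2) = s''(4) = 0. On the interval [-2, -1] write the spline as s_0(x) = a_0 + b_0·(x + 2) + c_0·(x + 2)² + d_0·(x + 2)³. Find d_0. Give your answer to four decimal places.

0.2183

Let σ_i = s''(x_i). Step sizes h_i = 1, 3, 2; slopes of the chords Δ_i = (y_(i+1) - y_i)/h_i = -1, 1, 5/2.
  1·σ_0 + 8·σ_1 + 3·σ_2 = 6(Δ_1 - Δ_0) = 12
  3·σ_1 + 10·σ_2 + 2·σ_3 = 6(Δ_2 - Δ_1) = 9
Natural end conditions: σ_0 = σ_3 = 0.
Hence σ_0 = 0, σ_1 = 93/71, σ_2 = 36/71, σ_3 = 0.
On [-2, -1], with s_0(x) = a_0 + b_0·(x + 2) + c_0·(x + 2)² + d_0·(x + 2)³: c_0 = σ_0/2 = 0, d_0 = (σ_1 - σ_0)/(6h_0) = 31/142, b_0 = Δ_0 - h_0(2σ_0 + σ_1)/6 = -173/142.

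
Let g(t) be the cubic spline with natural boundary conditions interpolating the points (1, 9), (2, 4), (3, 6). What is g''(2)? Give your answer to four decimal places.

Let M_i = g''(x_i). Step sizes h_i = 1, 1; slopes of the chords Δ_i = (y_(i+1) - y_i)/h_i = -5, 2.
  1·M_0 + 4·M_1 + 1·M_2 = 6(Δ_1 - Δ_0) = 42
Natural end conditions: M_0 = M_2 = 0.
Solving: M_0 = 0, M_1 = 21/2, M_2 = 0.

10.5000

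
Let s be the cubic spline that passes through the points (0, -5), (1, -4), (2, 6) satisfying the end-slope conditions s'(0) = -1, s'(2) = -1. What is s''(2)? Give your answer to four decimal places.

-46.5000

Write M_i for s''(x_i). With h_i = 1, 1 and divided differences Δ_i = 1, 10, the continuity of s' gives the tridiagonal system
  1·M_0 + 4·M_1 + 1·M_2 = 6(Δ_1 - Δ_0) = 54
Clamped end conditions give two more equations: 2h_0·M_0 + h_0·M_1 = 6(Δ_0 - s'(0)) = 12 and h_1·M_1 + 2h_1·M_2 = 6(s'(2) - Δ_1) = -66.
Forward elimination and back-substitution give M_0 = -15/2, M_1 = 27, M_2 = -93/2.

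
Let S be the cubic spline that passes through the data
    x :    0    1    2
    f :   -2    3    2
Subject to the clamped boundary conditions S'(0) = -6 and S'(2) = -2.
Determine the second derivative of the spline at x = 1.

-22

With m_i denoting the second derivative at x_i, h_i = 1, 1, and Δ_i = (y_(i+1) − y_i)/h_i = 5, -1:
  1·m_0 + 4·m_1 + 1·m_2 = 6(Δ_1 - Δ_0) = -36
Clamped end conditions give two more equations: 2h_0·m_0 + h_0·m_1 = 6(Δ_0 - S'(0)) = 66 and h_1·m_1 + 2h_1·m_2 = 6(S'(2) - Δ_1) = -6.
Forward elimination and back-substitution give m_0 = 44, m_1 = -22, m_2 = 8.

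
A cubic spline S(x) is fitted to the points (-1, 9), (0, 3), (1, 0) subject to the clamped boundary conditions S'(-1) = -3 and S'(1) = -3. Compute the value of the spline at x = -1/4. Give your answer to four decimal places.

4.5352

Put M_i = S'' at the i-th knot. Here h = (1, 1) and Δ = (-6, -3), so the interior equations h_(i-1)·M_(i-1) + 2(h_(i-1)+h_i)·M_i + h_i·M_(i+1) = 6(Δ_i − Δ_(i-1)) read
  1·M_0 + 4·M_1 + 1·M_2 = 6(Δ_1 - Δ_0) = 18
Clamped end conditions give two more equations: 2h_0·M_0 + h_0·M_1 = 6(Δ_0 - S'(-1)) = -18 and h_1·M_1 + 2h_1·M_2 = 6(S'(1) - Δ_1) = 0.
Hence M_0 = -27/2, M_1 = 9, M_2 = -9/2.
On [-1, 0], S(x) = 9 - 3·(x + 1) - 27/4·(x + 1)² + 15/4·(x + 1)³.
With (x + 1) = 3/4: S(-1/4) = 1161/256.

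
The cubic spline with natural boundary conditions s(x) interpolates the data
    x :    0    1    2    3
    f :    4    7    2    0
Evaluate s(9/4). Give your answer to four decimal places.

Put M_i = s'' at the i-th knot. Here h = (1, 1, 1) and Δ = (3, -5, -2), so the interior equations h_(i-1)·M_(i-1) + 2(h_(i-1)+h_i)·M_i + h_i·M_(i+1) = 6(Δ_i − Δ_(i-1)) read
  1·M_0 + 4·M_1 + 1·M_2 = 6(Δ_1 - Δ_0) = -48
  1·M_1 + 4·M_2 + 1·M_3 = 6(Δ_2 - Δ_1) = 18
Natural end conditions: M_0 = M_3 = 0.
Hence M_0 = 0, M_1 = -14, M_2 = 8, M_3 = 0.
On [2, 3], s(x) = 2 - 14/3·(x - 2) + 4·(x - 2)² - 4/3·(x - 2)³.
With (x - 2) = 1/4: s(9/4) = 17/16.

1.0625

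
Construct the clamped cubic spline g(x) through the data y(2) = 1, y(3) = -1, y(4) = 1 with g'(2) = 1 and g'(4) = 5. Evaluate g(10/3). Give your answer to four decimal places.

With m_i denoting the second derivative at x_i, h_i = 1, 1, and Δ_i = (y_(i+1) − y_i)/h_i = -2, 2:
  1·m_0 + 4·m_1 + 1·m_2 = 6(Δ_1 - Δ_0) = 24
Clamped end conditions give two more equations: 2h_0·m_0 + h_0·m_1 = 6(Δ_0 - g'(2)) = -18 and h_1·m_1 + 2h_1·m_2 = 6(g'(4) - Δ_1) = 18.
Hence m_0 = -13, m_1 = 8, m_2 = 5.
On [3, 4], g(x) = -1 - 3/2·(x - 3) + 4·(x - 3)² - 1/2·(x - 3)³.
With (x - 3) = 1/3: g(10/3) = -29/27.

-1.0741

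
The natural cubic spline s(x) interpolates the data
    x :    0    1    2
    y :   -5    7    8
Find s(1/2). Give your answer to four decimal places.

2.0313

Let σ_i = s''(x_i). Step sizes h_i = 1, 1; slopes of the chords Δ_i = (y_(i+1) - y_i)/h_i = 12, 1.
  1·σ_0 + 4·σ_1 + 1·σ_2 = 6(Δ_1 - Δ_0) = -66
Natural end conditions: σ_0 = σ_2 = 0.
Solving the tridiagonal system: σ_0 = 0, σ_1 = -33/2, σ_2 = 0.
On [0, 1], s(x) = -5 + 59/4·x + 0·x² - 11/4·x³.
With x = 1/2: s(1/2) = 65/32.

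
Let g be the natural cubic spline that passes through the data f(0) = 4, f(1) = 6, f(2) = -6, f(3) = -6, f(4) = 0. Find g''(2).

With M_i denoting the second derivative at x_i, h_i = 1, 1, 1, 1, and Δ_i = (y_(i+1) − y_i)/h_i = 2, -12, 0, 6:
  1·M_0 + 4·M_1 + 1·M_2 = 6(Δ_1 - Δ_0) = -84
  1·M_1 + 4·M_2 + 1·M_3 = 6(Δ_2 - Δ_1) = 72
  1·M_2 + 4·M_3 + 1·M_4 = 6(Δ_3 - Δ_2) = 36
Natural end conditions: M_0 = M_4 = 0.
Forward elimination and back-substitution give M_0 = 0, M_1 = -27, M_2 = 24, M_3 = 3, M_4 = 0.

24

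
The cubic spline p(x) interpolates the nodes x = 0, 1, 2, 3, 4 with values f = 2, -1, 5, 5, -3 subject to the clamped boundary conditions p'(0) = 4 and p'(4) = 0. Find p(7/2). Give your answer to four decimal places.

Write M_i for p''(x_i). With h_i = 1, 1, 1, 1 and divided differences Δ_i = -3, 6, 0, -8, the continuity of p' gives the tridiagonal system
  1·M_0 + 4·M_1 + 1·M_2 = 6(Δ_1 - Δ_0) = 54
  1·M_1 + 4·M_2 + 1·M_3 = 6(Δ_2 - Δ_1) = -36
  1·M_2 + 4·M_3 + 1·M_4 = 6(Δ_3 - Δ_2) = -48
Clamped end conditions give two more equations: 2h_0·M_0 + h_0·M_1 = 6(Δ_0 - p'(0)) = -42 and h_3·M_3 + 2h_3·M_4 = 6(p'(4) - Δ_3) = 48.
Hence M_0 = -133/4, M_1 = 49/2, M_2 = -43/4, M_3 = -35/2, M_4 = 131/4.
On [3, 4], p(x) = 5 - 61/8·(x - 3) - 35/4·(x - 3)² + 67/8·(x - 3)³.
With (x - 3) = 1/2: p(7/2) = 3/64.

0.0469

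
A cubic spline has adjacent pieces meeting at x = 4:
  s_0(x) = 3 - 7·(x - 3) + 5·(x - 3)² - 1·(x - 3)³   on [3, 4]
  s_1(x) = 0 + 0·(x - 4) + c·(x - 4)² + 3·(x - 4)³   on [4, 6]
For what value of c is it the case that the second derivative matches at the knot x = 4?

s_0''(x) = 10 - 6·(x - 3), so s_0''(4) = 4. On the right, s_1''(4) = 2c, so c = 2.

2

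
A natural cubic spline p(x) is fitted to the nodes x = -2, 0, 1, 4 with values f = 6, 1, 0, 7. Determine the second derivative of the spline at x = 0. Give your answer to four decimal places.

With m_i denoting the second derivative at x_i, h_i = 2, 1, 3, and Δ_i = (y_(i+1) − y_i)/h_i = -5/2, -1, 7/3:
  2·m_0 + 6·m_1 + 1·m_2 = 6(Δ_1 - Δ_0) = 9
  1·m_1 + 8·m_2 + 3·m_3 = 6(Δ_2 - Δ_1) = 20
Natural end conditions: m_0 = m_3 = 0.
Solving the tridiagonal system: m_0 = 0, m_1 = 52/47, m_2 = 111/47, m_3 = 0.

1.1064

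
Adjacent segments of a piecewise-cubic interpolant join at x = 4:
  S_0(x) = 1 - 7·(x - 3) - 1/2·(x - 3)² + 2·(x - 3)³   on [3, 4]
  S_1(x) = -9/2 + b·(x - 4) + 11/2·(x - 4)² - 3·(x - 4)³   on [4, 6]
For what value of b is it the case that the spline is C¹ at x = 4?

-2

S_0'(x) = -7 - 1·(x - 3) + 6·(x - 3)², so S_0'(4) = -2. On the right, S_1'(4) = b, so b = -2.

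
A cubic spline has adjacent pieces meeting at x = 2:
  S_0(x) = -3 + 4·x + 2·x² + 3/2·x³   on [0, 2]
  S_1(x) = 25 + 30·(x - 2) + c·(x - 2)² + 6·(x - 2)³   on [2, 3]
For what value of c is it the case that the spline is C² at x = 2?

11

S_0''(x) = 4 + 9·x, so S_0''(2) = 22. On the right, S_1''(2) = 2c, so c = 11.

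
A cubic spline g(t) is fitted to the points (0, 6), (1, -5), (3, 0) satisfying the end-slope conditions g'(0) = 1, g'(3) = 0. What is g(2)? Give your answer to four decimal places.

With σ_i denoting the second derivative at x_i, h_i = 1, 2, and Δ_i = (y_(i+1) − y_i)/h_i = -11, 5/2:
  1·σ_0 + 6·σ_1 + 2·σ_2 = 6(Δ_1 - Δ_0) = 81
Clamped end conditions give two more equations: 2h_0·σ_0 + h_0·σ_1 = 6(Δ_0 - g'(0)) = -72 and h_1·σ_1 + 2h_1·σ_2 = 6(g'(3) - Δ_1) = -15.
Hence σ_0 = -299/6, σ_1 = 83/3, σ_2 = -211/12.
On [1, 3], g(t) = -5 - 121/12·(t - 1) + 83/6·(t - 1)² - 181/48·(t - 1)³.
With (t - 1) = 1: g(2) = -241/48.

-5.0208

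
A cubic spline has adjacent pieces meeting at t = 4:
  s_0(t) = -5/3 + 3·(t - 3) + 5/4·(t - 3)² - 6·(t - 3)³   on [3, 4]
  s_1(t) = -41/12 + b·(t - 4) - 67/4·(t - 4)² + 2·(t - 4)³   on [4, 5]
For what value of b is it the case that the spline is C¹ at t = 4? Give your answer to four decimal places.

s_0'(t) = 3 + 5/2·(t - 3) - 18·(t - 3)², so s_0'(4) = -25/2. On the right, s_1'(4) = b, so b = -25/2.

-12.5000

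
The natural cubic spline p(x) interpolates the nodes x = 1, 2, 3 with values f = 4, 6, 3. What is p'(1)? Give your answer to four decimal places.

Let M_i = p''(x_i). Step sizes h_i = 1, 1; slopes of the chords Δ_i = (y_(i+1) - y_i)/h_i = 2, -3.
  1·M_0 + 4·M_1 + 1·M_2 = 6(Δ_1 - Δ_0) = -30
Natural end conditions: M_0 = M_2 = 0.
Hence M_0 = 0, M_1 = -15/2, M_2 = 0.
On [1, 2], p'(x) = b_0 + 2c_0·(x - 1) + 3d_0·(x - 1)² with b_0 = Δ_0 - h_0(2M_0 + M_1)/6 = 13/4, c_0 = M_0/2 = 0, d_0 = (M_1 - M_0)/(6h_0) = -5/4. So p'(1) = 13/4.

3.2500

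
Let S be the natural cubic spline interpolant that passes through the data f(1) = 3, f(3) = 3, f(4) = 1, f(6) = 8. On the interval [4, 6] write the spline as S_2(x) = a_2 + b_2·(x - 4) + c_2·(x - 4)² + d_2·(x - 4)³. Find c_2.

3

Let M_i = S''(x_i). Step sizes h_i = 2, 1, 2; slopes of the chords Δ_i = (y_(i+1) - y_i)/h_i = 0, -2, 7/2.
  2·M_0 + 6·M_1 + 1·M_2 = 6(Δ_1 - Δ_0) = -12
  1·M_1 + 6·M_2 + 2·M_3 = 6(Δ_2 - Δ_1) = 33
Natural end conditions: M_0 = M_3 = 0.
Forward elimination and back-substitution give M_0 = 0, M_1 = -3, M_2 = 6, M_3 = 0.
On [4, 6], with S_2(x) = a_2 + b_2·(x - 4) + c_2·(x - 4)² + d_2·(x - 4)³: c_2 = M_2/2 = 3, d_2 = (M_3 - M_2)/(6h_2) = -1/2, b_2 = Δ_2 - h_2(2M_2 + M_3)/6 = -1/2.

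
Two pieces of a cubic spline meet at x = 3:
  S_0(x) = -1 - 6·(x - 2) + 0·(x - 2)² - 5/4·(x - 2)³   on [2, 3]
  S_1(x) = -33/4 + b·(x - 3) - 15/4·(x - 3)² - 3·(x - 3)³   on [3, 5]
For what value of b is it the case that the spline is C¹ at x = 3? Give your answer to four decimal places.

S_0'(x) = -6 + 0·(x - 2) - 15/4·(x - 2)², so S_0'(3) = -39/4. On the right, S_1'(3) = b, so b = -39/4.

-9.7500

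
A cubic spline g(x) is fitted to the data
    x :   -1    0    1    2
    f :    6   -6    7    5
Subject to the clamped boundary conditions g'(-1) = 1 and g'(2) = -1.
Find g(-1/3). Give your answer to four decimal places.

With M_i denoting the second derivative at x_i, h_i = 1, 1, 1, and Δ_i = (y_(i+1) − y_i)/h_i = -12, 13, -2:
  1·M_0 + 4·M_1 + 1·M_2 = 6(Δ_1 - Δ_0) = 150
  1·M_1 + 4·M_2 + 1·M_3 = 6(Δ_2 - Δ_1) = -90
Clamped end conditions give two more equations: 2h_0·M_0 + h_0·M_1 = 6(Δ_0 - g'(-1)) = -78 and h_2·M_2 + 2h_2·M_3 = 6(g'(2) - Δ_2) = 6.
Hence M_0 = -1088/15, M_1 = 1006/15, M_2 = -686/15, M_3 = 388/15.
On [-1, 0], g(x) = 6 + 1·(x + 1) - 544/15·(x + 1)² + 349/15·(x + 1)³.
With (x + 1) = 2/3: g(-1/3) = -1036/405.

-2.5580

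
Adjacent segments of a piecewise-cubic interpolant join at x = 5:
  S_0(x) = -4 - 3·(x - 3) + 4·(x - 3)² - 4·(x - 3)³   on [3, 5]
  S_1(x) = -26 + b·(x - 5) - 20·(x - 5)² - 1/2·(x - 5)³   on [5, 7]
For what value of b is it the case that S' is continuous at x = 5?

-35

S_0'(x) = -3 + 8·(x - 3) - 12·(x - 3)², so S_0'(5) = -35. On the right, S_1'(5) = b, so b = -35.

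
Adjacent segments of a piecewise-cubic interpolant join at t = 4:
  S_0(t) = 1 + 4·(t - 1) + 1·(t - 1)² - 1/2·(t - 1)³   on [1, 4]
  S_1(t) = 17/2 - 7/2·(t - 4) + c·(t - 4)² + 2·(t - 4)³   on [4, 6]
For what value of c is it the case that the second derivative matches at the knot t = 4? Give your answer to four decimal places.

S_0''(t) = 2 - 3·(t - 1), so S_0''(4) = -7. On the right, S_1''(4) = 2c, so c = -7/2.

-3.5000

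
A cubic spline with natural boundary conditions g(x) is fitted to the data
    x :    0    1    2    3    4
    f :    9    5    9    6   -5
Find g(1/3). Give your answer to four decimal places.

6.9259

Let σ_i = g''(x_i). Step sizes h_i = 1, 1, 1, 1; slopes of the chords Δ_i = (y_(i+1) - y_i)/h_i = -4, 4, -3, -11.
  1·σ_0 + 4·σ_1 + 1·σ_2 = 6(Δ_1 - Δ_0) = 48
  1·σ_1 + 4·σ_2 + 1·σ_3 = 6(Δ_2 - Δ_1) = -42
  1·σ_2 + 4·σ_3 + 1·σ_4 = 6(Δ_3 - Δ_2) = -48
Natural end conditions: σ_0 = σ_4 = 0.
Solving the tridiagonal system: σ_0 = 0, σ_1 = 15, σ_2 = -12, σ_3 = -9, σ_4 = 0.
On [0, 1], g(x) = 9 - 13/2·x + 0·x² + 5/2·x³.
With x = 1/3: g(1/3) = 187/27.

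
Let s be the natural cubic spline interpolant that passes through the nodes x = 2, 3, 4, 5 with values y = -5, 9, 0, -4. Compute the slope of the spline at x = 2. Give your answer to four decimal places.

20.4667

Put m_i = s'' at the i-th knot. Here h = (1, 1, 1) and Δ = (14, -9, -4), so the interior equations h_(i-1)·m_(i-1) + 2(h_(i-1)+h_i)·m_i + h_i·m_(i+1) = 6(Δ_i − Δ_(i-1)) read
  1·m_0 + 4·m_1 + 1·m_2 = 6(Δ_1 - Δ_0) = -138
  1·m_1 + 4·m_2 + 1·m_3 = 6(Δ_2 - Δ_1) = 30
Natural end conditions: m_0 = m_3 = 0.
Forward elimination and back-substitution give m_0 = 0, m_1 = -194/5, m_2 = 86/5, m_3 = 0.
On [2, 3], s'(x) = b_0 + 2c_0·(x - 2) + 3d_0·(x - 2)² with b_0 = Δ_0 - h_0(2m_0 + m_1)/6 = 307/15, c_0 = m_0/2 = 0, d_0 = (m_1 - m_0)/(6h_0) = -97/15. So s'(2) = 307/15.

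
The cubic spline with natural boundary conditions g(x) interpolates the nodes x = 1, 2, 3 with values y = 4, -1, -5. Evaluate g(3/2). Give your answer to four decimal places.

1.4063

Write σ_i for g''(x_i). With h_i = 1, 1 and divided differences Δ_i = -5, -4, the continuity of g' gives the tridiagonal system
  1·σ_0 + 4·σ_1 + 1·σ_2 = 6(Δ_1 - Δ_0) = 6
Natural end conditions: σ_0 = σ_2 = 0.
Solving the tridiagonal system: σ_0 = 0, σ_1 = 3/2, σ_2 = 0.
On [1, 2], g(x) = 4 - 21/4·(x - 1) + 0·(x - 1)² + 1/4·(x - 1)³.
With (x - 1) = 1/2: g(3/2) = 45/32.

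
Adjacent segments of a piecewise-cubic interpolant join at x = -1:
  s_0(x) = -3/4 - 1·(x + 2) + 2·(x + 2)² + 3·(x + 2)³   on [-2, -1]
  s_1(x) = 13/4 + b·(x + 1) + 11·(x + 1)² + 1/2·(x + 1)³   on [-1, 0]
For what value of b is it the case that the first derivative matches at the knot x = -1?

s_0'(x) = -1 + 4·(x + 2) + 9·(x + 2)², so s_0'(-1) = 12. On the right, s_1'(-1) = b, so b = 12.

12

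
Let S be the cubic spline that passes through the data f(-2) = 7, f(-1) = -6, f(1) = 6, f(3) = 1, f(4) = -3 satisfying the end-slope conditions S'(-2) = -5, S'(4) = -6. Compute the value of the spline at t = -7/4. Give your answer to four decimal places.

Write M_i for S''(x_i). With h_i = 1, 2, 2, 1 and divided differences Δ_i = -13, 6, -5/2, -4, the continuity of S' gives the tridiagonal system
  1·M_0 + 6·M_1 + 2·M_2 = 6(Δ_1 - Δ_0) = 114
  2·M_1 + 8·M_2 + 2·M_3 = 6(Δ_2 - Δ_1) = -51
  2·M_2 + 6·M_3 + 1·M_4 = 6(Δ_3 - Δ_2) = -9
Clamped end conditions give two more equations: 2h_0·M_0 + h_0·M_1 = 6(Δ_0 - S'(-2)) = -48 and h_3·M_3 + 2h_3·M_4 = 6(S'(4) - Δ_3) = -12.
Solving the tridiagonal system: M_0 = -5191/132, M_1 = 2023/66, M_2 = -367/24, M_3 = 331/66, M_4 = -1123/132.
On [-2, -1], S(t) = 7 - 5·(t + 2) - 5191/264·(t + 2)² + 3079/264·(t + 2)³.
With (t + 2) = 1/4: S(-7/4) = 26489/5632.

4.7033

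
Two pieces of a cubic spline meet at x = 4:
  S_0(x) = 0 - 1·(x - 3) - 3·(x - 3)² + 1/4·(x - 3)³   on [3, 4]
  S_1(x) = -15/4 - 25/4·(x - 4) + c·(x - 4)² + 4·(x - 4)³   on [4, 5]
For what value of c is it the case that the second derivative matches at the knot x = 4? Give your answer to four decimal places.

S_0''(x) = -6 + 3/2·(x - 3), so S_0''(4) = -9/2. On the right, S_1''(4) = 2c, so c = -9/4.

-2.2500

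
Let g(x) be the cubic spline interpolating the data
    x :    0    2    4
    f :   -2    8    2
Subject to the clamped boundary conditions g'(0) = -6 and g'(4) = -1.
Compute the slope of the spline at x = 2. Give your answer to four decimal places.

Let m_i = g''(x_i). Step sizes h_i = 2, 2; slopes of the chords Δ_i = (y_(i+1) - y_i)/h_i = 5, -3.
  2·m_0 + 8·m_1 + 2·m_2 = 6(Δ_1 - Δ_0) = -48
Clamped end conditions give two more equations: 2h_0·m_0 + h_0·m_1 = 6(Δ_0 - g'(0)) = 66 and h_1·m_1 + 2h_1·m_2 = 6(g'(4) - Δ_1) = 12.
Forward elimination and back-substitution give m_0 = 95/4, m_1 = -29/2, m_2 = 41/4.
On [2, 4], g'(x) = b_1 + 2c_1·(x - 2) + 3d_1·(x - 2)² with b_1 = Δ_1 - h_1(2m_1 + m_2)/6 = 13/4, c_1 = m_1/2 = -29/4, d_1 = (m_2 - m_1)/(6h_1) = 33/16. So g'(2) = 13/4.

3.2500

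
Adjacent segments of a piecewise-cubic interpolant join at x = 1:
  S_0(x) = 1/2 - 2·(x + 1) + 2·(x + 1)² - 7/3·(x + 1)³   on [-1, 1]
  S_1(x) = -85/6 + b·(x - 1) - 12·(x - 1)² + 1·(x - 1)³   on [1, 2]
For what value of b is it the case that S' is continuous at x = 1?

-22

S_0'(x) = -2 + 4·(x + 1) - 7·(x + 1)², so S_0'(1) = -22. On the right, S_1'(1) = b, so b = -22.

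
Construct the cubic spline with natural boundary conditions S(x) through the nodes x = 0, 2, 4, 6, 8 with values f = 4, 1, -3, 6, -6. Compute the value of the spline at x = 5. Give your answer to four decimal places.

Write m_i for S''(x_i). With h_i = 2, 2, 2, 2 and divided differences Δ_i = -3/2, -2, 9/2, -6, the continuity of S' gives the tridiagonal system
  2·m_0 + 8·m_1 + 2·m_2 = 6(Δ_1 - Δ_0) = -3
  2·m_1 + 8·m_2 + 2·m_3 = 6(Δ_2 - Δ_1) = 39
  2·m_2 + 8·m_3 + 2·m_4 = 6(Δ_3 - Δ_2) = -63
Natural end conditions: m_0 = m_4 = 0.
Solving: m_0 = 0, m_1 = -33/14, m_2 = 111/14, m_3 = -69/7, m_4 = 0.
On [4, 6], S(x) = -3 + 5/2·(x - 4) + 111/28·(x - 4)² - 83/56·(x - 4)³.
With (x - 4) = 1: S(5) = 111/56.

1.9821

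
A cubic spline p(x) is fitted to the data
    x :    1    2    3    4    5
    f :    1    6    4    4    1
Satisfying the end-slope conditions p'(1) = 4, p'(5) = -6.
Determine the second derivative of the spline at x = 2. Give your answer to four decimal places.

Put σ_i = p'' at the i-th knot. Here h = (1, 1, 1, 1) and Δ = (5, -2, 0, -3), so the interior equations h_(i-1)·σ_(i-1) + 2(h_(i-1)+h_i)·σ_i + h_i·σ_(i+1) = 6(Δ_i − Δ_(i-1)) read
  1·σ_0 + 4·σ_1 + 1·σ_2 = 6(Δ_1 - Δ_0) = -42
  1·σ_1 + 4·σ_2 + 1·σ_3 = 6(Δ_2 - Δ_1) = 12
  1·σ_2 + 4·σ_3 + 1·σ_4 = 6(Δ_3 - Δ_2) = -18
Clamped end conditions give two more equations: 2h_0·σ_0 + h_0·σ_1 = 6(Δ_0 - p'(1)) = 6 and h_3·σ_3 + 2h_3·σ_4 = 6(p'(5) - Δ_3) = -18.
Forward elimination and back-substitution give σ_0 = 74/7, σ_1 = -106/7, σ_2 = 8, σ_3 = -34/7, σ_4 = -46/7.

-15.1429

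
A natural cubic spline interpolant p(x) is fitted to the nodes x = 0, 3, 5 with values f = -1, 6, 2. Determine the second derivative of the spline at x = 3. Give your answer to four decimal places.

-2.6000

Write M_i for p''(x_i). With h_i = 3, 2 and divided differences Δ_i = 7/3, -2, the continuity of p' gives the tridiagonal system
  3·M_0 + 10·M_1 + 2·M_2 = 6(Δ_1 - Δ_0) = -26
Natural end conditions: M_0 = M_2 = 0.
Forward elimination and back-substitution give M_0 = 0, M_1 = -13/5, M_2 = 0.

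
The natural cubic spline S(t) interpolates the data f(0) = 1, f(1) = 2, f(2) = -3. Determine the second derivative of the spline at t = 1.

-9

With M_i denoting the second derivative at x_i, h_i = 1, 1, and Δ_i = (y_(i+1) − y_i)/h_i = 1, -5:
  1·M_0 + 4·M_1 + 1·M_2 = 6(Δ_1 - Δ_0) = -36
Natural end conditions: M_0 = M_2 = 0.
Solving: M_0 = 0, M_1 = -9, M_2 = 0.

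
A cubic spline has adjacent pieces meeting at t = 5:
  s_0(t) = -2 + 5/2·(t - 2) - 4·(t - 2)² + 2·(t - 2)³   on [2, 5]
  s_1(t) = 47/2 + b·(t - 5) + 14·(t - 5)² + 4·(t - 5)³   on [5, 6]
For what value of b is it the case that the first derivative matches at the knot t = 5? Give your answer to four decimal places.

32.5000

s_0'(t) = 5/2 - 8·(t - 2) + 6·(t - 2)², so s_0'(5) = 65/2. On the right, s_1'(5) = b, so b = 65/2.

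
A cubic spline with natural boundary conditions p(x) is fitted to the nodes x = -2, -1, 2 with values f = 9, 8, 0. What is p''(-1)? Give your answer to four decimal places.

Let M_i = p''(x_i). Step sizes h_i = 1, 3; slopes of the chords Δ_i = (y_(i+1) - y_i)/h_i = -1, -8/3.
  1·M_0 + 8·M_1 + 3·M_2 = 6(Δ_1 - Δ_0) = -10
Natural end conditions: M_0 = M_2 = 0.
Forward elimination and back-substitution give M_0 = 0, M_1 = -5/4, M_2 = 0.

-1.2500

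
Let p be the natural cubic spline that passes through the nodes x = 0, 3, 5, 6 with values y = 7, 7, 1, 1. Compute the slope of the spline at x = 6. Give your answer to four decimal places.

Put m_i = p'' at the i-th knot. Here h = (3, 2, 1) and Δ = (0, -3, 0), so the interior equations h_(i-1)·m_(i-1) + 2(h_(i-1)+h_i)·m_i + h_i·m_(i+1) = 6(Δ_i − Δ_(i-1)) read
  3·m_0 + 10·m_1 + 2·m_2 = 6(Δ_1 - Δ_0) = -18
  2·m_1 + 6·m_2 + 1·m_3 = 6(Δ_2 - Δ_1) = 18
Natural end conditions: m_0 = m_3 = 0.
Solving the tridiagonal system: m_0 = 0, m_1 = -18/7, m_2 = 27/7, m_3 = 0.
On [5, 6], p'(x) = b_2 + 2c_2·(x - 5) + 3d_2·(x - 5)² with b_2 = Δ_2 - h_2(2m_2 + m_3)/6 = -9/7, c_2 = m_2/2 = 27/14, d_2 = (m_3 - m_2)/(6h_2) = -9/14. So p'(6) = 9/14.

0.6429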